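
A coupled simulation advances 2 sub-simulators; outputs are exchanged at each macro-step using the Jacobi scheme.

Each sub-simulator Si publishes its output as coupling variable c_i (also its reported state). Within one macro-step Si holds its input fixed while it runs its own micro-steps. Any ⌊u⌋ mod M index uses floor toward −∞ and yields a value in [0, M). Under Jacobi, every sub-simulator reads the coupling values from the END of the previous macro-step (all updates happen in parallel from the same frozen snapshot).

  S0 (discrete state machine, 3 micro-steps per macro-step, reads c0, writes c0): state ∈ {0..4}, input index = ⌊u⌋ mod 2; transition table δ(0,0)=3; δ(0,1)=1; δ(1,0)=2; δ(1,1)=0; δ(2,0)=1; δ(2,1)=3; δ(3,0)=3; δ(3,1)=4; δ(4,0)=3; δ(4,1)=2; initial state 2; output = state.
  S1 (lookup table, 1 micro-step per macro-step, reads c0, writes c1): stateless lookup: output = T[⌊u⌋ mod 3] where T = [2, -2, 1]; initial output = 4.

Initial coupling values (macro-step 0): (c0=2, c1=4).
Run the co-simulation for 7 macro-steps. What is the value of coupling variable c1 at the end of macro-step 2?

c1 at macro-step 2 = -2

macro 1: S0 reads c0=2 → after 3×micro: 1; S1 reads c0=2 → after 1×micro: 1 ⇒ (c0=1, c1=1)
macro 2: S0 reads c0=1 → after 3×micro: 0; S1 reads c0=1 → after 1×micro: -2 ⇒ (c0=0, c1=-2)
macro 3: S0 reads c0=0 → after 3×micro: 3; S1 reads c0=0 → after 1×micro: 2 ⇒ (c0=3, c1=2)
macro 4: S0 reads c0=3 → after 3×micro: 3; S1 reads c0=3 → after 1×micro: 2 ⇒ (c0=3, c1=2)
macro 5: S0 reads c0=3 → after 3×micro: 3; S1 reads c0=3 → after 1×micro: 2 ⇒ (c0=3, c1=2)
macro 6: S0 reads c0=3 → after 3×micro: 3; S1 reads c0=3 → after 1×micro: 2 ⇒ (c0=3, c1=2)
macro 7: S0 reads c0=3 → after 3×micro: 3; S1 reads c0=3 → after 1×micro: 2 ⇒ (c0=3, c1=2)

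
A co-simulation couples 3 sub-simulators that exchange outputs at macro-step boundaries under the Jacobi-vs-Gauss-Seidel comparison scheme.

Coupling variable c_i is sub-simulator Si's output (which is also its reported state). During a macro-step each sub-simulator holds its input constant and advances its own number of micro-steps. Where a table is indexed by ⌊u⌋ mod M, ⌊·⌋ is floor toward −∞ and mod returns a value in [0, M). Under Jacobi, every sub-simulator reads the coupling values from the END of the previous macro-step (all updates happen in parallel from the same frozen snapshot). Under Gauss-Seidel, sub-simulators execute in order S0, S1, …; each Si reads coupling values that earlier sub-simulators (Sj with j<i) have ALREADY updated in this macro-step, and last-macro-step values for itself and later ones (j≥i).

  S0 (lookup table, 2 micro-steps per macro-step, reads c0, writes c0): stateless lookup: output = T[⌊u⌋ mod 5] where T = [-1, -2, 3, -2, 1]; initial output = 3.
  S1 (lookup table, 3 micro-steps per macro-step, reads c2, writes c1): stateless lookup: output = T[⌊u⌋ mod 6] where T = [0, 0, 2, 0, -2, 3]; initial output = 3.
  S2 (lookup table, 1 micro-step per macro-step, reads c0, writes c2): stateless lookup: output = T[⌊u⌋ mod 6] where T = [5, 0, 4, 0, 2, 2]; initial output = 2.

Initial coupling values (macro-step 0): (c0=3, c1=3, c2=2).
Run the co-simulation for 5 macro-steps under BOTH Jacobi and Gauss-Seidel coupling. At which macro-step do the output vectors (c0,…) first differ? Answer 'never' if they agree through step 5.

[Jacobi] macro 1: S0 reads c0=3 → after 2×micro: -2; S1 reads c2=2 → after 3×micro: 2; S2 reads c0=3 → after 1×micro: 0 ⇒ (c0=-2, c1=2, c2=0)
[Jacobi] macro 2: S0 reads c0=-2 → after 2×micro: -2; S1 reads c2=0 → after 3×micro: 0; S2 reads c0=-2 → after 1×micro: 2 ⇒ (c0=-2, c1=0, c2=2)
[Jacobi] macro 3: S0 reads c0=-2 → after 2×micro: -2; S1 reads c2=2 → after 3×micro: 2; S2 reads c0=-2 → after 1×micro: 2 ⇒ (c0=-2, c1=2, c2=2)
[Jacobi] macro 4: S0 reads c0=-2 → after 2×micro: -2; S1 reads c2=2 → after 3×micro: 2; S2 reads c0=-2 → after 1×micro: 2 ⇒ (c0=-2, c1=2, c2=2)
[Jacobi] macro 5: S0 reads c0=-2 → after 2×micro: -2; S1 reads c2=2 → after 3×micro: 2; S2 reads c0=-2 → after 1×micro: 2 ⇒ (c0=-2, c1=2, c2=2)
[Gauss-Seidel] macro 1: S0 reads c0=3 → after 2×micro: -2; S1 reads c2=2 → after 3×micro: 2; S2 reads c0=-2 → after 1×micro: 2 ⇒ (c0=-2, c1=2, c2=2)
[Gauss-Seidel] macro 2: S0 reads c0=-2 → after 2×micro: -2; S1 reads c2=2 → after 3×micro: 2; S2 reads c0=-2 → after 1×micro: 2 ⇒ (c0=-2, c1=2, c2=2)
[Gauss-Seidel] macro 3: S0 reads c0=-2 → after 2×micro: -2; S1 reads c2=2 → after 3×micro: 2; S2 reads c0=-2 → after 1×micro: 2 ⇒ (c0=-2, c1=2, c2=2)
[Gauss-Seidel] macro 4: S0 reads c0=-2 → after 2×micro: -2; S1 reads c2=2 → after 3×micro: 2; S2 reads c0=-2 → after 1×micro: 2 ⇒ (c0=-2, c1=2, c2=2)
[Gauss-Seidel] macro 5: S0 reads c0=-2 → after 2×micro: -2; S1 reads c2=2 → after 3×micro: 2; S2 reads c0=-2 → after 1×micro: 2 ⇒ (c0=-2, c1=2, c2=2)

first divergence at macro-step: 1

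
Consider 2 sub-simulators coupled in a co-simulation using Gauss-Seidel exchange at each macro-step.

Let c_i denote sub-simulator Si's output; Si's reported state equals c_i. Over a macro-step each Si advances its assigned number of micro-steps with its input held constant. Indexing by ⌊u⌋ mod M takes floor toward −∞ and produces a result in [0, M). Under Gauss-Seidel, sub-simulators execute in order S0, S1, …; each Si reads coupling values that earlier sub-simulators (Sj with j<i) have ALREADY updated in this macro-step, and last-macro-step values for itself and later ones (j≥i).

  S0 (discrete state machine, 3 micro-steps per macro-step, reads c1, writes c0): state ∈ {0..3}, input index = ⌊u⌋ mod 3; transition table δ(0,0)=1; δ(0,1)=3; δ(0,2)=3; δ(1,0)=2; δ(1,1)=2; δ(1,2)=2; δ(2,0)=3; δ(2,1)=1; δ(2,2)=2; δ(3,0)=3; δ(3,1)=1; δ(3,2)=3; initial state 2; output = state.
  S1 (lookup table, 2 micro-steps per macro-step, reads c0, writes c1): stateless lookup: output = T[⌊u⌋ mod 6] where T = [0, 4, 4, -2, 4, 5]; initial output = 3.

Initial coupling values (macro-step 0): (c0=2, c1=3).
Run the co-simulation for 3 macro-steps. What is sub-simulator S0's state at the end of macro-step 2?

macro 1: S0 reads c1=3 → after 3×micro: 3; S1 reads c0=3 → after 2×micro: -2 ⇒ (c0=3, c1=-2)
macro 2: S0 reads c1=-2 → after 3×micro: 1; S1 reads c0=1 → after 2×micro: 4 ⇒ (c0=1, c1=4)
macro 3: S0 reads c1=4 → after 3×micro: 2; S1 reads c0=2 → after 2×micro: 4 ⇒ (c0=2, c1=4)

S0 state at macro-step 2 = 1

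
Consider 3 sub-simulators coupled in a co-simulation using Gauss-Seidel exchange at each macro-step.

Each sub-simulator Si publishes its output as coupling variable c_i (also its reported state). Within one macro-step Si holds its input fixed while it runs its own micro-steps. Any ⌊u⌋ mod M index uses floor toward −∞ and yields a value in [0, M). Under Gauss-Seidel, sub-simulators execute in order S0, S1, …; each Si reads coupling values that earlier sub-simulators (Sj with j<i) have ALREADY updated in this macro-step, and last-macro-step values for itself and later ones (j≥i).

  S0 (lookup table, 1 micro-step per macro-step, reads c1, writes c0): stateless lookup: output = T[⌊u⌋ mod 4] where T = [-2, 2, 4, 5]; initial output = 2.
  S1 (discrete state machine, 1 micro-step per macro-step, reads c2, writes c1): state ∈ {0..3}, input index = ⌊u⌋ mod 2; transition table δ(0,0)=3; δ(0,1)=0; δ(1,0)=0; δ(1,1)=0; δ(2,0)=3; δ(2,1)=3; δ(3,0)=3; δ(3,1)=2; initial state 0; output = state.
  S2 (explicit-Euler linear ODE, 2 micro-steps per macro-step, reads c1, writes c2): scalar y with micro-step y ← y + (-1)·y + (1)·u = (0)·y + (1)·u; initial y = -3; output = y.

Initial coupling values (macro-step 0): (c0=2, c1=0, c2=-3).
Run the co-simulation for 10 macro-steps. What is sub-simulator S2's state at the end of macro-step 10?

S2 state at macro-step 10 = 3

macro 1: S0 reads c1=0 → after 1×micro: -2; S1 reads c2=-3 → after 1×micro: 0; S2 reads c1=0 → after 2×micro: 0 ⇒ (c0=-2, c1=0, c2=0)
macro 2: S0 reads c1=0 → after 1×micro: -2; S1 reads c2=0 → after 1×micro: 3; S2 reads c1=3 → after 2×micro: 3 ⇒ (c0=-2, c1=3, c2=3)
macro 3: S0 reads c1=3 → after 1×micro: 5; S1 reads c2=3 → after 1×micro: 2; S2 reads c1=2 → after 2×micro: 2 ⇒ (c0=5, c1=2, c2=2)
macro 4: S0 reads c1=2 → after 1×micro: 4; S1 reads c2=2 → after 1×micro: 3; S2 reads c1=3 → after 2×micro: 3 ⇒ (c0=4, c1=3, c2=3)
macro 5: S0 reads c1=3 → after 1×micro: 5; S1 reads c2=3 → after 1×micro: 2; S2 reads c1=2 → after 2×micro: 2 ⇒ (c0=5, c1=2, c2=2)
macro 6: S0 reads c1=2 → after 1×micro: 4; S1 reads c2=2 → after 1×micro: 3; S2 reads c1=3 → after 2×micro: 3 ⇒ (c0=4, c1=3, c2=3)
macro 7: S0 reads c1=3 → after 1×micro: 5; S1 reads c2=3 → after 1×micro: 2; S2 reads c1=2 → after 2×micro: 2 ⇒ (c0=5, c1=2, c2=2)
macro 8: S0 reads c1=2 → after 1×micro: 4; S1 reads c2=2 → after 1×micro: 3; S2 reads c1=3 → after 2×micro: 3 ⇒ (c0=4, c1=3, c2=3)
macro 9: S0 reads c1=3 → after 1×micro: 5; S1 reads c2=3 → after 1×micro: 2; S2 reads c1=2 → after 2×micro: 2 ⇒ (c0=5, c1=2, c2=2)
macro 10: S0 reads c1=2 → after 1×micro: 4; S1 reads c2=2 → after 1×micro: 3; S2 reads c1=3 → after 2×micro: 3 ⇒ (c0=4, c1=3, c2=3)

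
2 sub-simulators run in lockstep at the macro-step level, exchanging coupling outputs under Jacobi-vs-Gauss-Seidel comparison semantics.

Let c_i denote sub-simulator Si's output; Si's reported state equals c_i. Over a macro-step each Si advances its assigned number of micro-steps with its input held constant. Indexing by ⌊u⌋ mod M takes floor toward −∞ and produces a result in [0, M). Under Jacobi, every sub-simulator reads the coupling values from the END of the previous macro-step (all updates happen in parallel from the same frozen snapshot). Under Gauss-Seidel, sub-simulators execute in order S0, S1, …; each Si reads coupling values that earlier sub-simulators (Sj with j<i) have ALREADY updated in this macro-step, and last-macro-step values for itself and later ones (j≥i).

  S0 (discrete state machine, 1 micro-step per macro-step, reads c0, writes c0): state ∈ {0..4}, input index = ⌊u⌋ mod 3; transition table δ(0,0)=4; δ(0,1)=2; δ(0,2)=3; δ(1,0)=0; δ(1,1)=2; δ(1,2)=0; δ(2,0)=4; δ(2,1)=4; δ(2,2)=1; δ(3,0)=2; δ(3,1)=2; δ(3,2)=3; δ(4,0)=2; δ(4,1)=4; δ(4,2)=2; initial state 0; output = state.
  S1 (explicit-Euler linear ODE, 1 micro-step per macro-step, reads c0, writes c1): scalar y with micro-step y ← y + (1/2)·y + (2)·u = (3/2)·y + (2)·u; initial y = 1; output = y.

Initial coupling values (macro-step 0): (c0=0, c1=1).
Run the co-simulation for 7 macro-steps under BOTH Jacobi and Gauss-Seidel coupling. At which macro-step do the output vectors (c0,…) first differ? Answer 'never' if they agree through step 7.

[Jacobi] macro 1: S0 reads c0=0 → after 1×micro: 4; S1 reads c0=0 → after 1×micro: 3/2 ⇒ (c0=4, c1=3/2)
[Jacobi] macro 2: S0 reads c0=4 → after 1×micro: 4; S1 reads c0=4 → after 1×micro: 41/4 ⇒ (c0=4, c1=41/4)
[Jacobi] macro 3: S0 reads c0=4 → after 1×micro: 4; S1 reads c0=4 → after 1×micro: 187/8 ⇒ (c0=4, c1=187/8)
[Jacobi] macro 4: S0 reads c0=4 → after 1×micro: 4; S1 reads c0=4 → after 1×micro: 689/16 ⇒ (c0=4, c1=689/16)
[Jacobi] macro 5: S0 reads c0=4 → after 1×micro: 4; S1 reads c0=4 → after 1×micro: 2323/32 ⇒ (c0=4, c1=2323/32)
[Jacobi] macro 6: S0 reads c0=4 → after 1×micro: 4; S1 reads c0=4 → after 1×micro: 7481/64 ⇒ (c0=4, c1=7481/64)
[Jacobi] macro 7: S0 reads c0=4 → after 1×micro: 4; S1 reads c0=4 → after 1×micro: 23467/128 ⇒ (c0=4, c1=23467/128)
[Gauss-Seidel] macro 1: S0 reads c0=0 → after 1×micro: 4; S1 reads c0=4 → after 1×micro: 19/2 ⇒ (c0=4, c1=19/2)
[Gauss-Seidel] macro 2: S0 reads c0=4 → after 1×micro: 4; S1 reads c0=4 → after 1×micro: 89/4 ⇒ (c0=4, c1=89/4)
[Gauss-Seidel] macro 3: S0 reads c0=4 → after 1×micro: 4; S1 reads c0=4 → after 1×micro: 331/8 ⇒ (c0=4, c1=331/8)
[Gauss-Seidel] macro 4: S0 reads c0=4 → after 1×micro: 4; S1 reads c0=4 → after 1×micro: 1121/16 ⇒ (c0=4, c1=1121/16)
[Gauss-Seidel] macro 5: S0 reads c0=4 → after 1×micro: 4; S1 reads c0=4 → after 1×micro: 3619/32 ⇒ (c0=4, c1=3619/32)
[Gauss-Seidel] macro 6: S0 reads c0=4 → after 1×micro: 4; S1 reads c0=4 → after 1×micro: 11369/64 ⇒ (c0=4, c1=11369/64)
[Gauss-Seidel] macro 7: S0 reads c0=4 → after 1×micro: 4; S1 reads c0=4 → after 1×micro: 35131/128 ⇒ (c0=4, c1=35131/128)

first divergence at macro-step: 1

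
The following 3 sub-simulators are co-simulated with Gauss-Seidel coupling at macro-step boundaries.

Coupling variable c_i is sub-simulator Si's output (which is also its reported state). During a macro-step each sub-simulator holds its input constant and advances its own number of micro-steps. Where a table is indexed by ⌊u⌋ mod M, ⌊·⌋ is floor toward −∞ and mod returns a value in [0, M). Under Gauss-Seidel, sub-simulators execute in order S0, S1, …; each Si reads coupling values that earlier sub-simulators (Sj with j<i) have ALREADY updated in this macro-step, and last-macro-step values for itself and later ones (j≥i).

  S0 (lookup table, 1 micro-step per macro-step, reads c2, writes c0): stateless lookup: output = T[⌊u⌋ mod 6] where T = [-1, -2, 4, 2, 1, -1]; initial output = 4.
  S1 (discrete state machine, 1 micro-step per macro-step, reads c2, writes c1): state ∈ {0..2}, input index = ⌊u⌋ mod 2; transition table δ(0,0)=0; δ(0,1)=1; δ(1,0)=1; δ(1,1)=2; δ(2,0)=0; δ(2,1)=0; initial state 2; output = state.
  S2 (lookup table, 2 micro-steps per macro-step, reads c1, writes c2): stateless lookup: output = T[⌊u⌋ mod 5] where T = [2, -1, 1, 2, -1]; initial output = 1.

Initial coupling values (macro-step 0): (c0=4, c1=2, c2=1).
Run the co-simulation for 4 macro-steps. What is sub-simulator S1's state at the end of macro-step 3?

S1 state at macro-step 3 = 0

macro 1: S0 reads c2=1 → after 1×micro: -2; S1 reads c2=1 → after 1×micro: 0; S2 reads c1=0 → after 2×micro: 2 ⇒ (c0=-2, c1=0, c2=2)
macro 2: S0 reads c2=2 → after 1×micro: 4; S1 reads c2=2 → after 1×micro: 0; S2 reads c1=0 → after 2×micro: 2 ⇒ (c0=4, c1=0, c2=2)
macro 3: S0 reads c2=2 → after 1×micro: 4; S1 reads c2=2 → after 1×micro: 0; S2 reads c1=0 → after 2×micro: 2 ⇒ (c0=4, c1=0, c2=2)
macro 4: S0 reads c2=2 → after 1×micro: 4; S1 reads c2=2 → after 1×micro: 0; S2 reads c1=0 → after 2×micro: 2 ⇒ (c0=4, c1=0, c2=2)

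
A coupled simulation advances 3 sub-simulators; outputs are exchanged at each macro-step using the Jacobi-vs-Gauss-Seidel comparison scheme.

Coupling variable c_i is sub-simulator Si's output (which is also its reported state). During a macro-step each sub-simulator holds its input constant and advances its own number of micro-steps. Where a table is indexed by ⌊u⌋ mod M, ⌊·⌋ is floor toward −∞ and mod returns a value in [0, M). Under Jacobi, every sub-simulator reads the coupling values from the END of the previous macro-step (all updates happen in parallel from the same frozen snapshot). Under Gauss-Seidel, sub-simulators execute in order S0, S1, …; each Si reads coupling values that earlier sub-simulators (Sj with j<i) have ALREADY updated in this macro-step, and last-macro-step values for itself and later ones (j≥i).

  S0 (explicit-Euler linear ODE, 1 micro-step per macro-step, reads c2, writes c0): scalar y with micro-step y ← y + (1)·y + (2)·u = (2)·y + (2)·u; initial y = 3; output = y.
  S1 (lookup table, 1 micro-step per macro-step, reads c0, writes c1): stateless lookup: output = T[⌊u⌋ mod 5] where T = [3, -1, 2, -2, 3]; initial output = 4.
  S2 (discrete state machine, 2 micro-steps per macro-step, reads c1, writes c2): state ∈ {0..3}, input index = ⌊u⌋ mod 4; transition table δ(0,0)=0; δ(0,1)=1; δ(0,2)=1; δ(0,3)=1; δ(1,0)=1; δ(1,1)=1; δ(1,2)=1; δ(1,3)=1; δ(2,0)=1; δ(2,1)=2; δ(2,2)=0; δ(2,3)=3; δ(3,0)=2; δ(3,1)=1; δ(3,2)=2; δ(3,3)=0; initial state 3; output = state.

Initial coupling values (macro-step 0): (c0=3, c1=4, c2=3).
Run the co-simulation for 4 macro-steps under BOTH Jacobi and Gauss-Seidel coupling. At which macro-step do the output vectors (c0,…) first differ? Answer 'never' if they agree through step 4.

[Jacobi] macro 1: S0 reads c2=3 → after 1×micro: 12; S1 reads c0=3 → after 1×micro: -2; S2 reads c1=4 → after 2×micro: 1 ⇒ (c0=12, c1=-2, c2=1)
[Jacobi] macro 2: S0 reads c2=1 → after 1×micro: 26; S1 reads c0=12 → after 1×micro: 2; S2 reads c1=-2 → after 2×micro: 1 ⇒ (c0=26, c1=2, c2=1)
[Jacobi] macro 3: S0 reads c2=1 → after 1×micro: 54; S1 reads c0=26 → after 1×micro: -1; S2 reads c1=2 → after 2×micro: 1 ⇒ (c0=54, c1=-1, c2=1)
[Jacobi] macro 4: S0 reads c2=1 → after 1×micro: 110; S1 reads c0=54 → after 1×micro: 3; S2 reads c1=-1 → after 2×micro: 1 ⇒ (c0=110, c1=3, c2=1)
[Gauss-Seidel] macro 1: S0 reads c2=3 → after 1×micro: 12; S1 reads c0=12 → after 1×micro: 2; S2 reads c1=2 → after 2×micro: 0 ⇒ (c0=12, c1=2, c2=0)
[Gauss-Seidel] macro 2: S0 reads c2=0 → after 1×micro: 24; S1 reads c0=24 → after 1×micro: 3; S2 reads c1=3 → after 2×micro: 1 ⇒ (c0=24, c1=3, c2=1)
[Gauss-Seidel] macro 3: S0 reads c2=1 → after 1×micro: 50; S1 reads c0=50 → after 1×micro: 3; S2 reads c1=3 → after 2×micro: 1 ⇒ (c0=50, c1=3, c2=1)
[Gauss-Seidel] macro 4: S0 reads c2=1 → after 1×micro: 102; S1 reads c0=102 → after 1×micro: 2; S2 reads c1=2 → after 2×micro: 1 ⇒ (c0=102, c1=2, c2=1)

first divergence at macro-step: 1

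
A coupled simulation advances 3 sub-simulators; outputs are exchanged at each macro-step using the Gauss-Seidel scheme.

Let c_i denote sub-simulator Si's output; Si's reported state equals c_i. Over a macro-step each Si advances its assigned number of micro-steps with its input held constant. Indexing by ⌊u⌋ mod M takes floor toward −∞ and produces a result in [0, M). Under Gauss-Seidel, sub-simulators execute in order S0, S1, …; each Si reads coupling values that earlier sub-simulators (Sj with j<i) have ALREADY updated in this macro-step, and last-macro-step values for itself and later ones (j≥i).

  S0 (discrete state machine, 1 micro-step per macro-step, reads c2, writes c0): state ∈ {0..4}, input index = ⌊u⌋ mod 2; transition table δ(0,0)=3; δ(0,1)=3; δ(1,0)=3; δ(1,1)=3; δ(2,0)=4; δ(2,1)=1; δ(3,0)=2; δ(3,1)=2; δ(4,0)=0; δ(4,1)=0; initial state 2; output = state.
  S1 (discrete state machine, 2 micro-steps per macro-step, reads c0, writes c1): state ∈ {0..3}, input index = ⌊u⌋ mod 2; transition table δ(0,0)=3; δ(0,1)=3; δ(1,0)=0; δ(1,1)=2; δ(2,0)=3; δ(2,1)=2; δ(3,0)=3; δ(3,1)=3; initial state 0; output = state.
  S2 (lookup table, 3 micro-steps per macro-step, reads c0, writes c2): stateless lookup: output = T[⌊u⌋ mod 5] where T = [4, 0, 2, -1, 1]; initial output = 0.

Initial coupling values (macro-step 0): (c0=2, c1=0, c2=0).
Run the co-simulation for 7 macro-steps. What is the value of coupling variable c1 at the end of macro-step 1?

c1 at macro-step 1 = 3

macro 1: S0 reads c2=0 → after 1×micro: 4; S1 reads c0=4 → after 2×micro: 3; S2 reads c0=4 → after 3×micro: 1 ⇒ (c0=4, c1=3, c2=1)
macro 2: S0 reads c2=1 → after 1×micro: 0; S1 reads c0=0 → after 2×micro: 3; S2 reads c0=0 → after 3×micro: 4 ⇒ (c0=0, c1=3, c2=4)
macro 3: S0 reads c2=4 → after 1×micro: 3; S1 reads c0=3 → after 2×micro: 3; S2 reads c0=3 → after 3×micro: -1 ⇒ (c0=3, c1=3, c2=-1)
macro 4: S0 reads c2=-1 → after 1×micro: 2; S1 reads c0=2 → after 2×micro: 3; S2 reads c0=2 → after 3×micro: 2 ⇒ (c0=2, c1=3, c2=2)
macro 5: S0 reads c2=2 → after 1×micro: 4; S1 reads c0=4 → after 2×micro: 3; S2 reads c0=4 → after 3×micro: 1 ⇒ (c0=4, c1=3, c2=1)
macro 6: S0 reads c2=1 → after 1×micro: 0; S1 reads c0=0 → after 2×micro: 3; S2 reads c0=0 → after 3×micro: 4 ⇒ (c0=0, c1=3, c2=4)
macro 7: S0 reads c2=4 → after 1×micro: 3; S1 reads c0=3 → after 2×micro: 3; S2 reads c0=3 → after 3×micro: -1 ⇒ (c0=3, c1=3, c2=-1)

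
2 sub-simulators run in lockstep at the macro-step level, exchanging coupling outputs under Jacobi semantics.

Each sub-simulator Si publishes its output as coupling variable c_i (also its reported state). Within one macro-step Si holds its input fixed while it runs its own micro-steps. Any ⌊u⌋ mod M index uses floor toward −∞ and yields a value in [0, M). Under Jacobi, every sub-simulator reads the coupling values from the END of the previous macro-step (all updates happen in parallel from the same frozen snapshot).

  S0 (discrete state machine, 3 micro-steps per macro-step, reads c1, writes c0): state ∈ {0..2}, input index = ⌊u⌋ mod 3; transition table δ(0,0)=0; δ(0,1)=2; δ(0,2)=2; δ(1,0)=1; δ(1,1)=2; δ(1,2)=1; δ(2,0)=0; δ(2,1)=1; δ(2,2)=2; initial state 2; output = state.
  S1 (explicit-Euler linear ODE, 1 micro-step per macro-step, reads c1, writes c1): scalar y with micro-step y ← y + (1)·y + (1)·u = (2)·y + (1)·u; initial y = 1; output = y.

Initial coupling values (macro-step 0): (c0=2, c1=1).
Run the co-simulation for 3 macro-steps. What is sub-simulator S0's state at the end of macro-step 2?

S0 state at macro-step 2 = 1

macro 1: S0 reads c1=1 → after 3×micro: 1; S1 reads c1=1 → after 1×micro: 3 ⇒ (c0=1, c1=3)
macro 2: S0 reads c1=3 → after 3×micro: 1; S1 reads c1=3 → after 1×micro: 9 ⇒ (c0=1, c1=9)
macro 3: S0 reads c1=9 → after 3×micro: 1; S1 reads c1=9 → after 1×micro: 27 ⇒ (c0=1, c1=27)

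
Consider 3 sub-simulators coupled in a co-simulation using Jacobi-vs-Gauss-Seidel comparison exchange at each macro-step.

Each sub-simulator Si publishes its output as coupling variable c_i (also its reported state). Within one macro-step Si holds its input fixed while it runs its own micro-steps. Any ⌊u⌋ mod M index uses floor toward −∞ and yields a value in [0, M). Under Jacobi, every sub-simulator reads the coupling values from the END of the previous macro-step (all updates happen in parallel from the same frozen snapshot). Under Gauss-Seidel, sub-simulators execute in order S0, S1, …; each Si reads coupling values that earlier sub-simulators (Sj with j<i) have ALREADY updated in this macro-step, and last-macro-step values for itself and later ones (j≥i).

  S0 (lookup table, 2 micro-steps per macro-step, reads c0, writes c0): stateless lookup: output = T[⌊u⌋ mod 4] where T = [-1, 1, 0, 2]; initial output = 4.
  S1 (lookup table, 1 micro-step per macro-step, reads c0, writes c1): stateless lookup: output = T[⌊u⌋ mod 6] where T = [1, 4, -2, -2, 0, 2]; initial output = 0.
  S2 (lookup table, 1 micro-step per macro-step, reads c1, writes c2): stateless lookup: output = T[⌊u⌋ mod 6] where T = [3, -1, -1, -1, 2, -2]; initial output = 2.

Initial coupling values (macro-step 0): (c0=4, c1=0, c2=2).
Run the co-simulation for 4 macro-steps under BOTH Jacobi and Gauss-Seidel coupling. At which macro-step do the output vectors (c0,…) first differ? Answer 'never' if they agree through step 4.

first divergence at macro-step: 1

[Jacobi] macro 1: S0 reads c0=4 → after 2×micro: -1; S1 reads c0=4 → after 1×micro: 0; S2 reads c1=0 → after 1×micro: 3 ⇒ (c0=-1, c1=0, c2=3)
[Jacobi] macro 2: S0 reads c0=-1 → after 2×micro: 2; S1 reads c0=-1 → after 1×micro: 2; S2 reads c1=0 → after 1×micro: 3 ⇒ (c0=2, c1=2, c2=3)
[Jacobi] macro 3: S0 reads c0=2 → after 2×micro: 0; S1 reads c0=2 → after 1×micro: -2; S2 reads c1=2 → after 1×micro: -1 ⇒ (c0=0, c1=-2, c2=-1)
[Jacobi] macro 4: S0 reads c0=0 → after 2×micro: -1; S1 reads c0=0 → after 1×micro: 1; S2 reads c1=-2 → after 1×micro: 2 ⇒ (c0=-1, c1=1, c2=2)
[Gauss-Seidel] macro 1: S0 reads c0=4 → after 2×micro: -1; S1 reads c0=-1 → after 1×micro: 2; S2 reads c1=2 → after 1×micro: -1 ⇒ (c0=-1, c1=2, c2=-1)
[Gauss-Seidel] macro 2: S0 reads c0=-1 → after 2×micro: 2; S1 reads c0=2 → after 1×micro: -2; S2 reads c1=-2 → after 1×micro: 2 ⇒ (c0=2, c1=-2, c2=2)
[Gauss-Seidel] macro 3: S0 reads c0=2 → after 2×micro: 0; S1 reads c0=0 → after 1×micro: 1; S2 reads c1=1 → after 1×micro: -1 ⇒ (c0=0, c1=1, c2=-1)
[Gauss-Seidel] macro 4: S0 reads c0=0 → after 2×micro: -1; S1 reads c0=-1 → after 1×micro: 2; S2 reads c1=2 → after 1×micro: -1 ⇒ (c0=-1, c1=2, c2=-1)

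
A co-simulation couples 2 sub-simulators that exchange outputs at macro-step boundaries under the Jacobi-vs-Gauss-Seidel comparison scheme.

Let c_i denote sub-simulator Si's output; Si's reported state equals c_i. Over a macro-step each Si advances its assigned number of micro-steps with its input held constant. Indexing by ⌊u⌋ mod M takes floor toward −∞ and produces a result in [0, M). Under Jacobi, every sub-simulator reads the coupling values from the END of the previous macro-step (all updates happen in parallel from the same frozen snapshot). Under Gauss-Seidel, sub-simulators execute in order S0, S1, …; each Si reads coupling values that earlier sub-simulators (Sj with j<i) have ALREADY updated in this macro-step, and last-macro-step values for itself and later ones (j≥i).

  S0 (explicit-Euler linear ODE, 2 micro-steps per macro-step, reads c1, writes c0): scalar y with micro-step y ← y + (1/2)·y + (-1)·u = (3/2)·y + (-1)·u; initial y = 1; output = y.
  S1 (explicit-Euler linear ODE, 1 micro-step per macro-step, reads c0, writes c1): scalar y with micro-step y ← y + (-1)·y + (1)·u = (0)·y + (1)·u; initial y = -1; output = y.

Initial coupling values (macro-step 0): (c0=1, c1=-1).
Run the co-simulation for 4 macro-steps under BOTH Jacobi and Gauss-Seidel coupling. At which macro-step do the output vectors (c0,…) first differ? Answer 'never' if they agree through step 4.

first divergence at macro-step: 1

[Jacobi] macro 1: S0 reads c1=-1 → after 2×micro: 19/4; S1 reads c0=1 → after 1×micro: 1 ⇒ (c0=19/4, c1=1)
[Jacobi] macro 2: S0 reads c1=1 → after 2×micro: 131/16; S1 reads c0=19/4 → after 1×micro: 19/4 ⇒ (c0=131/16, c1=19/4)
[Jacobi] macro 3: S0 reads c1=19/4 → after 2×micro: 419/64; S1 reads c0=131/16 → after 1×micro: 131/16 ⇒ (c0=419/64, c1=131/16)
[Jacobi] macro 4: S0 reads c1=131/16 → after 2×micro: -1469/256; S1 reads c0=419/64 → after 1×micro: 419/64 ⇒ (c0=-1469/256, c1=419/64)
[Gauss-Seidel] macro 1: S0 reads c1=-1 → after 2×micro: 19/4; S1 reads c0=19/4 → after 1×micro: 19/4 ⇒ (c0=19/4, c1=19/4)
[Gauss-Seidel] macro 2: S0 reads c1=19/4 → after 2×micro: -19/16; S1 reads c0=-19/16 → after 1×micro: -19/16 ⇒ (c0=-19/16, c1=-19/16)
[Gauss-Seidel] macro 3: S0 reads c1=-19/16 → after 2×micro: 19/64; S1 reads c0=19/64 → after 1×micro: 19/64 ⇒ (c0=19/64, c1=19/64)
[Gauss-Seidel] macro 4: S0 reads c1=19/64 → after 2×micro: -19/256; S1 reads c0=-19/256 → after 1×micro: -19/256 ⇒ (c0=-19/256, c1=-19/256)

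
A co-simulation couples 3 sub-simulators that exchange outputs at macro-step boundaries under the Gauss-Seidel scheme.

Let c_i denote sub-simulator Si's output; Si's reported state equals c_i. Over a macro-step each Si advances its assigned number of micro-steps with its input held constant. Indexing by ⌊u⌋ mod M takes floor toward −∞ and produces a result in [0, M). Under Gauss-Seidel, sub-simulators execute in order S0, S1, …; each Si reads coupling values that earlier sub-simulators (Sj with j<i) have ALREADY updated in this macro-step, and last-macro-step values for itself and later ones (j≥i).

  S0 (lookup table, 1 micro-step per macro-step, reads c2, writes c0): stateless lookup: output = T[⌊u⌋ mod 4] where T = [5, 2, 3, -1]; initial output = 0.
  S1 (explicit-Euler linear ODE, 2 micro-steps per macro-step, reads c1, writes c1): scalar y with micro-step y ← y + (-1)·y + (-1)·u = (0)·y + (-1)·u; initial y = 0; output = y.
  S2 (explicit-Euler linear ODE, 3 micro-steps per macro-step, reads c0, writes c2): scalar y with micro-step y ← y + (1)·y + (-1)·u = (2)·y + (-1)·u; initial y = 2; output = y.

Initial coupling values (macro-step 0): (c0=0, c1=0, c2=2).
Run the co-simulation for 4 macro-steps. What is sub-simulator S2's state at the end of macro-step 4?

S2 state at macro-step 4 = -2049

macro 1: S0 reads c2=2 → after 1×micro: 3; S1 reads c1=0 → after 2×micro: 0; S2 reads c0=3 → after 3×micro: -5 ⇒ (c0=3, c1=0, c2=-5)
macro 2: S0 reads c2=-5 → after 1×micro: -1; S1 reads c1=0 → after 2×micro: 0; S2 reads c0=-1 → after 3×micro: -33 ⇒ (c0=-1, c1=0, c2=-33)
macro 3: S0 reads c2=-33 → after 1×micro: -1; S1 reads c1=0 → after 2×micro: 0; S2 reads c0=-1 → after 3×micro: -257 ⇒ (c0=-1, c1=0, c2=-257)
macro 4: S0 reads c2=-257 → after 1×micro: -1; S1 reads c1=0 → after 2×micro: 0; S2 reads c0=-1 → after 3×micro: -2049 ⇒ (c0=-1, c1=0, c2=-2049)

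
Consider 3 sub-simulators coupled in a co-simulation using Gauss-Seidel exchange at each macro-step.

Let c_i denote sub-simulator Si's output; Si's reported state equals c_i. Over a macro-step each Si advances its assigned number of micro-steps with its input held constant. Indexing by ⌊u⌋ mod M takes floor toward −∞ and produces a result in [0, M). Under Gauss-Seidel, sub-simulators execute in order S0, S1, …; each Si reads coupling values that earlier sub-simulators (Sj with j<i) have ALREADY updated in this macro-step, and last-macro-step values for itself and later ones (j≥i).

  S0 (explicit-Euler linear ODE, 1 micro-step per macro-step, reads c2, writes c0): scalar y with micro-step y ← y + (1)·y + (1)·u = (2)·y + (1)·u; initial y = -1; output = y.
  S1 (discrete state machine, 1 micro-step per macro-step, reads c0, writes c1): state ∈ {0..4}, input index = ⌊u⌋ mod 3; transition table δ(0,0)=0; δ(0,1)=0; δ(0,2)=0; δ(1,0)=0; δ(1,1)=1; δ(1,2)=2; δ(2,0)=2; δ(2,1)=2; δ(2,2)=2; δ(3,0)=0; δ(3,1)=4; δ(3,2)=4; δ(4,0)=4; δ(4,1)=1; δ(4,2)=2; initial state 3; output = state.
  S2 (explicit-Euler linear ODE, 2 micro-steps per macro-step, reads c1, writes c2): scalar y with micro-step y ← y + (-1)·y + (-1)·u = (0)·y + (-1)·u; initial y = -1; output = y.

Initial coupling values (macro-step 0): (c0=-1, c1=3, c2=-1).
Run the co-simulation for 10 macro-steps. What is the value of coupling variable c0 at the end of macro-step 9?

macro 1: S0 reads c2=-1 → after 1×micro: -3; S1 reads c0=-3 → after 1×micro: 0; S2 reads c1=0 → after 2×micro: 0 ⇒ (c0=-3, c1=0, c2=0)
macro 2: S0 reads c2=0 → after 1×micro: -6; S1 reads c0=-6 → after 1×micro: 0; S2 reads c1=0 → after 2×micro: 0 ⇒ (c0=-6, c1=0, c2=0)
macro 3: S0 reads c2=0 → after 1×micro: -12; S1 reads c0=-12 → after 1×micro: 0; S2 reads c1=0 → after 2×micro: 0 ⇒ (c0=-12, c1=0, c2=0)
macro 4: S0 reads c2=0 → after 1×micro: -24; S1 reads c0=-24 → after 1×micro: 0; S2 reads c1=0 → after 2×micro: 0 ⇒ (c0=-24, c1=0, c2=0)
macro 5: S0 reads c2=0 → after 1×micro: -48; S1 reads c0=-48 → after 1×micro: 0; S2 reads c1=0 → after 2×micro: 0 ⇒ (c0=-48, c1=0, c2=0)
macro 6: S0 reads c2=0 → after 1×micro: -96; S1 reads c0=-96 → after 1×micro: 0; S2 reads c1=0 → after 2×micro: 0 ⇒ (c0=-96, c1=0, c2=0)
macro 7: S0 reads c2=0 → after 1×micro: -192; S1 reads c0=-192 → after 1×micro: 0; S2 reads c1=0 → after 2×micro: 0 ⇒ (c0=-192, c1=0, c2=0)
macro 8: S0 reads c2=0 → after 1×micro: -384; S1 reads c0=-384 → after 1×micro: 0; S2 reads c1=0 → after 2×micro: 0 ⇒ (c0=-384, c1=0, c2=0)
macro 9: S0 reads c2=0 → after 1×micro: -768; S1 reads c0=-768 → after 1×micro: 0; S2 reads c1=0 → after 2×micro: 0 ⇒ (c0=-768, c1=0, c2=0)
macro 10: S0 reads c2=0 → after 1×micro: -1536; S1 reads c0=-1536 → after 1×micro: 0; S2 reads c1=0 → after 2×micro: 0 ⇒ (c0=-1536, c1=0, c2=0)

c0 at macro-step 9 = -768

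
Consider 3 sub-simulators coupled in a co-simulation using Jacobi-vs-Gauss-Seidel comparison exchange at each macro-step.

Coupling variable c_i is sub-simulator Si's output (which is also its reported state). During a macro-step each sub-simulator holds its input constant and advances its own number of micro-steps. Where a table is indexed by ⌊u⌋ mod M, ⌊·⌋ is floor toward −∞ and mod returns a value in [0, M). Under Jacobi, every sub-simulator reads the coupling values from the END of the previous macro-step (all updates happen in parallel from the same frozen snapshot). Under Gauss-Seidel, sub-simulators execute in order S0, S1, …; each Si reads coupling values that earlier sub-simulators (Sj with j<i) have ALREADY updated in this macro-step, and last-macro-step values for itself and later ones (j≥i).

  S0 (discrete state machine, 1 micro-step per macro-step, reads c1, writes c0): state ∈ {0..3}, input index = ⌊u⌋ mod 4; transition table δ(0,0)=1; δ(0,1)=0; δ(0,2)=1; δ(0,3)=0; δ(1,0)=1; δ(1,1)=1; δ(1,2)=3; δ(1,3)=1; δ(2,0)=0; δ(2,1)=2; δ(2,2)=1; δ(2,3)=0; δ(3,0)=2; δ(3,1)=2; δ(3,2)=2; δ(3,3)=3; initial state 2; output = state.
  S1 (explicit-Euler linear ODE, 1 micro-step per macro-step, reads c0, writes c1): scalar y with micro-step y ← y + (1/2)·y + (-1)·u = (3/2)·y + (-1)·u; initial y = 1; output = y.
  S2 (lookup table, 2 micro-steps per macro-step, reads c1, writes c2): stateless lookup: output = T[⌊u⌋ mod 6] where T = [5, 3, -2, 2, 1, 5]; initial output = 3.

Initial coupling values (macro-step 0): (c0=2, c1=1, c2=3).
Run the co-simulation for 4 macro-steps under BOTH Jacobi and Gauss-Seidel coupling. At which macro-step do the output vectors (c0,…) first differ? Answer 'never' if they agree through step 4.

[Jacobi] macro 1: S0 reads c1=1 → after 1×micro: 2; S1 reads c0=2 → after 1×micro: -1/2; S2 reads c1=1 → after 2×micro: 3 ⇒ (c0=2, c1=-1/2, c2=3)
[Jacobi] macro 2: S0 reads c1=-1/2 → after 1×micro: 0; S1 reads c0=2 → after 1×micro: -11/4; S2 reads c1=-1/2 → after 2×micro: 5 ⇒ (c0=0, c1=-11/4, c2=5)
[Jacobi] macro 3: S0 reads c1=-11/4 → after 1×micro: 0; S1 reads c0=0 → after 1×micro: -33/8; S2 reads c1=-11/4 → after 2×micro: 2 ⇒ (c0=0, c1=-33/8, c2=2)
[Jacobi] macro 4: S0 reads c1=-33/8 → after 1×micro: 0; S1 reads c0=0 → after 1×micro: -99/16; S2 reads c1=-33/8 → after 2×micro: 3 ⇒ (c0=0, c1=-99/16, c2=3)
[Gauss-Seidel] macro 1: S0 reads c1=1 → after 1×micro: 2; S1 reads c0=2 → after 1×micro: -1/2; S2 reads c1=-1/2 → after 2×micro: 5 ⇒ (c0=2, c1=-1/2, c2=5)
[Gauss-Seidel] macro 2: S0 reads c1=-1/2 → after 1×micro: 0; S1 reads c0=0 → after 1×micro: -3/4; S2 reads c1=-3/4 → after 2×micro: 5 ⇒ (c0=0, c1=-3/4, c2=5)
[Gauss-Seidel] macro 3: S0 reads c1=-3/4 → after 1×micro: 0; S1 reads c0=0 → after 1×micro: -9/8; S2 reads c1=-9/8 → after 2×micro: 1 ⇒ (c0=0, c1=-9/8, c2=1)
[Gauss-Seidel] macro 4: S0 reads c1=-9/8 → after 1×micro: 1; S1 reads c0=1 → after 1×micro: -43/16; S2 reads c1=-43/16 → after 2×micro: 2 ⇒ (c0=1, c1=-43/16, c2=2)

first divergence at macro-step: 1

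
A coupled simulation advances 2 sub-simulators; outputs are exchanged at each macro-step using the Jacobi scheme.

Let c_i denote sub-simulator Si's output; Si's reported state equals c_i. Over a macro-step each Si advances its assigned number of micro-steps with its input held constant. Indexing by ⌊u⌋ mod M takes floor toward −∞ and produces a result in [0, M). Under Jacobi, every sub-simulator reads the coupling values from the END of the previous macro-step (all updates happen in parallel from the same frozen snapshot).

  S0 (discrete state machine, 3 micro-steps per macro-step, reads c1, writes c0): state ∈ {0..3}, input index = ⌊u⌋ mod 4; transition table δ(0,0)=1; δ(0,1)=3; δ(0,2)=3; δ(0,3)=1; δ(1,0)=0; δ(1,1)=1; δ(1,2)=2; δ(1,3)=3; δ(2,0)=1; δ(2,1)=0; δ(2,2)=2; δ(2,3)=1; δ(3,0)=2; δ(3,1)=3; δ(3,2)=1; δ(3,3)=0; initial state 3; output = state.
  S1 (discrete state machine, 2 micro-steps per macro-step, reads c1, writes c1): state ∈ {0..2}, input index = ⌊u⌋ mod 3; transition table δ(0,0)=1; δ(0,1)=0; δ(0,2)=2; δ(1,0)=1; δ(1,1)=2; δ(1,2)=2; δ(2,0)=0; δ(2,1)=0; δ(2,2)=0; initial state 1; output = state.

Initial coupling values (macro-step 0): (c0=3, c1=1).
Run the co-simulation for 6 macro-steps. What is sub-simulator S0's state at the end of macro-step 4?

S0 state at macro-step 4 = 0

macro 1: S0 reads c1=1 → after 3×micro: 3; S1 reads c1=1 → after 2×micro: 0 ⇒ (c0=3, c1=0)
macro 2: S0 reads c1=0 → after 3×micro: 0; S1 reads c1=0 → after 2×micro: 1 ⇒ (c0=0, c1=1)
macro 3: S0 reads c1=1 → after 3×micro: 3; S1 reads c1=1 → after 2×micro: 0 ⇒ (c0=3, c1=0)
macro 4: S0 reads c1=0 → after 3×micro: 0; S1 reads c1=0 → after 2×micro: 1 ⇒ (c0=0, c1=1)
macro 5: S0 reads c1=1 → after 3×micro: 3; S1 reads c1=1 → after 2×micro: 0 ⇒ (c0=3, c1=0)
macro 6: S0 reads c1=0 → after 3×micro: 0; S1 reads c1=0 → after 2×micro: 1 ⇒ (c0=0, c1=1)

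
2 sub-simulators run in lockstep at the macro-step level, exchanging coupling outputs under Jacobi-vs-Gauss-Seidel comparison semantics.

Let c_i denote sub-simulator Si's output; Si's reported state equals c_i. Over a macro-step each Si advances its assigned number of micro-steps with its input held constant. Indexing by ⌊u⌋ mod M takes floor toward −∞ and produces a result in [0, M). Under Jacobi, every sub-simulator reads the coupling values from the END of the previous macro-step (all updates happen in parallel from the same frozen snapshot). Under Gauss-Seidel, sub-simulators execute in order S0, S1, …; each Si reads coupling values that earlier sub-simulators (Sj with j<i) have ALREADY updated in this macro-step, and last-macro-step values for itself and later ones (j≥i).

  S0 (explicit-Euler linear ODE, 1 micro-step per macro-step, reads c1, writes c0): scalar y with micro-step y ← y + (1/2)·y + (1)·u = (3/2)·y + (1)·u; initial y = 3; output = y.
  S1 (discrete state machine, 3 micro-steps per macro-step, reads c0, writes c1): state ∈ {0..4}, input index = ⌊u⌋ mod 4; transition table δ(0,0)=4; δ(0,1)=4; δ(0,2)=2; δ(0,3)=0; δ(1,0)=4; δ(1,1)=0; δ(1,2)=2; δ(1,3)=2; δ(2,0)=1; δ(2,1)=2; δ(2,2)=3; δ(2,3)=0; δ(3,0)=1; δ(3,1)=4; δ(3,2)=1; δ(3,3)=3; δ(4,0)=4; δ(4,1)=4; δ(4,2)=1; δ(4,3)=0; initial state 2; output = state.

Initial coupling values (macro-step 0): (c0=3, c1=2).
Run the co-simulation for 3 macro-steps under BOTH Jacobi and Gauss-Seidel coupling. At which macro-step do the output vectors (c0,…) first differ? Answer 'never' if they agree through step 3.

first divergence at macro-step: 1

[Jacobi] macro 1: S0 reads c1=2 → after 1×micro: 13/2; S1 reads c0=3 → after 3×micro: 0 ⇒ (c0=13/2, c1=0)
[Jacobi] macro 2: S0 reads c1=0 → after 1×micro: 39/4; S1 reads c0=13/2 → after 3×micro: 1 ⇒ (c0=39/4, c1=1)
[Jacobi] macro 3: S0 reads c1=1 → after 1×micro: 125/8; S1 reads c0=39/4 → after 3×micro: 4 ⇒ (c0=125/8, c1=4)
[Gauss-Seidel] macro 1: S0 reads c1=2 → after 1×micro: 13/2; S1 reads c0=13/2 → after 3×micro: 2 ⇒ (c0=13/2, c1=2)
[Gauss-Seidel] macro 2: S0 reads c1=2 → after 1×micro: 47/4; S1 reads c0=47/4 → after 3×micro: 0 ⇒ (c0=47/4, c1=0)
[Gauss-Seidel] macro 3: S0 reads c1=0 → after 1×micro: 141/8; S1 reads c0=141/8 → after 3×micro: 4 ⇒ (c0=141/8, c1=4)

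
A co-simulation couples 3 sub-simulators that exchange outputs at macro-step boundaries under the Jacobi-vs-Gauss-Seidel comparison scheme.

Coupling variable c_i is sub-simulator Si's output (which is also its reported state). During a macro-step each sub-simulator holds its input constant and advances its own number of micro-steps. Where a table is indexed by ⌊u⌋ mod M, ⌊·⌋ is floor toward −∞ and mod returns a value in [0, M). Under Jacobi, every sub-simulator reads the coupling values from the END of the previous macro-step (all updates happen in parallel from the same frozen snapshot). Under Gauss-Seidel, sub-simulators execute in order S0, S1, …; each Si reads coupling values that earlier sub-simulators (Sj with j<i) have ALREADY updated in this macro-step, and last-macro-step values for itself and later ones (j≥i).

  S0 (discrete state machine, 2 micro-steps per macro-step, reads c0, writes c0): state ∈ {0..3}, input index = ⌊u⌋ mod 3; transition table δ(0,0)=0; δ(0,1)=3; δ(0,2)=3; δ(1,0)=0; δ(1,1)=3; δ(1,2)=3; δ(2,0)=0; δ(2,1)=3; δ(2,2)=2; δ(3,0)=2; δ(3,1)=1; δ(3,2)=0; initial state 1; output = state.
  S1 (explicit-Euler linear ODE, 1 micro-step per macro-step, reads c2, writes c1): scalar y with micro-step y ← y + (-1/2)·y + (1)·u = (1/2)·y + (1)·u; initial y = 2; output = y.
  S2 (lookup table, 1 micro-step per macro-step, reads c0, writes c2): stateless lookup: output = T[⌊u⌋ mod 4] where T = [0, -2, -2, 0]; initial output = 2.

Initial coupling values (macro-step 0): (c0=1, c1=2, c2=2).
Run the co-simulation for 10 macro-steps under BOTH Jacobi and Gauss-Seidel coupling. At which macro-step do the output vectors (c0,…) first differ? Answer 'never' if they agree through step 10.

[Jacobi] macro 1: S0 reads c0=1 → after 2×micro: 1; S1 reads c2=2 → after 1×micro: 3; S2 reads c0=1 → after 1×micro: -2 ⇒ (c0=1, c1=3, c2=-2)
[Jacobi] macro 2: S0 reads c0=1 → after 2×micro: 1; S1 reads c2=-2 → after 1×micro: -1/2; S2 reads c0=1 → after 1×micro: -2 ⇒ (c0=1, c1=-1/2, c2=-2)
[Jacobi] macro 3: S0 reads c0=1 → after 2×micro: 1; S1 reads c2=-2 → after 1×micro: -9/4; S2 reads c0=1 → after 1×micro: -2 ⇒ (c0=1, c1=-9/4, c2=-2)
[Jacobi] macro 4: S0 reads c0=1 → after 2×micro: 1; S1 reads c2=-2 → after 1×micro: -25/8; S2 reads c0=1 → after 1×micro: -2 ⇒ (c0=1, c1=-25/8, c2=-2)
[Jacobi] macro 5: S0 reads c0=1 → after 2×micro: 1; S1 reads c2=-2 → after 1×micro: -57/16; S2 reads c0=1 → after 1×micro: -2 ⇒ (c0=1, c1=-57/16, c2=-2)
[Jacobi] macro 6: S0 reads c0=1 → after 2×micro: 1; S1 reads c2=-2 → after 1×micro: -121/32; S2 reads c0=1 → after 1×micro: -2 ⇒ (c0=1, c1=-121/32, c2=-2)
[Jacobi] macro 7: S0 reads c0=1 → after 2×micro: 1; S1 reads c2=-2 → after 1×micro: -249/64; S2 reads c0=1 → after 1×micro: -2 ⇒ (c0=1, c1=-249/64, c2=-2)
[Jacobi] macro 8: S0 reads c0=1 → after 2×micro: 1; S1 reads c2=-2 → after 1×micro: -505/128; S2 reads c0=1 → after 1×micro: -2 ⇒ (c0=1, c1=-505/128, c2=-2)
[Jacobi] macro 9: S0 reads c0=1 → after 2×micro: 1; S1 reads c2=-2 → after 1×micro: -1017/256; S2 reads c0=1 → after 1×micro: -2 ⇒ (c0=1, c1=-1017/256, c2=-2)
[Jacobi] macro 10: S0 reads c0=1 → after 2×micro: 1; S1 reads c2=-2 → after 1×micro: -2041/512; S2 reads c0=1 → after 1×micro: -2 ⇒ (c0=1, c1=-2041/512, c2=-2)
[Gauss-Seidel] macro 1: S0 reads c0=1 → after 2×micro: 1; S1 reads c2=2 → after 1×micro: 3; S2 reads c0=1 → after 1×micro: -2 ⇒ (c0=1, c1=3, c2=-2)
[Gauss-Seidel] macro 2: S0 reads c0=1 → after 2×micro: 1; S1 reads c2=-2 → after 1×micro: -1/2; S2 reads c0=1 → after 1×micro: -2 ⇒ (c0=1, c1=-1/2, c2=-2)
[Gauss-Seidel] macro 3: S0 reads c0=1 → after 2×micro: 1; S1 reads c2=-2 → after 1×micro: -9/4; S2 reads c0=1 → after 1×micro: -2 ⇒ (c0=1, c1=-9/4, c2=-2)
[Gauss-Seidel] macro 4: S0 reads c0=1 → after 2×micro: 1; S1 reads c2=-2 → after 1×micro: -25/8; S2 reads c0=1 → after 1×micro: -2 ⇒ (c0=1, c1=-25/8, c2=-2)
[Gauss-Seidel] macro 5: S0 reads c0=1 → after 2×micro: 1; S1 reads c2=-2 → after 1×micro: -57/16; S2 reads c0=1 → after 1×micro: -2 ⇒ (c0=1, c1=-57/16, c2=-2)
[Gauss-Seidel] macro 6: S0 reads c0=1 → after 2×micro: 1; S1 reads c2=-2 → after 1×micro: -121/32; S2 reads c0=1 → after 1×micro: -2 ⇒ (c0=1, c1=-121/32, c2=-2)
[Gauss-Seidel] macro 7: S0 reads c0=1 → after 2×micro: 1; S1 reads c2=-2 → after 1×micro: -249/64; S2 reads c0=1 → after 1×micro: -2 ⇒ (c0=1, c1=-249/64, c2=-2)
[Gauss-Seidel] macro 8: S0 reads c0=1 → after 2×micro: 1; S1 reads c2=-2 → after 1×micro: -505/128; S2 reads c0=1 → after 1×micro: -2 ⇒ (c0=1, c1=-505/128, c2=-2)
[Gauss-Seidel] macro 9: S0 reads c0=1 → after 2×micro: 1; S1 reads c2=-2 → after 1×micro: -1017/256; S2 reads c0=1 → after 1×micro: -2 ⇒ (c0=1, c1=-1017/256, c2=-2)
[Gauss-Seidel] macro 10: S0 reads c0=1 → after 2×micro: 1; S1 reads c2=-2 → after 1×micro: -2041/512; S2 reads c0=1 → after 1×micro: -2 ⇒ (c0=1, c1=-2041/512, c2=-2)

first divergence at macro-step: never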